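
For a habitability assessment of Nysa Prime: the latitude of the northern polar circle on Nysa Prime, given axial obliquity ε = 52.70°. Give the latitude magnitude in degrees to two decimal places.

The polar circle is the lowest latitude that experiences at least one full rotation of continuous daylight at the northern-summer solstice; it lies at |ϕ| = 90° − ε = 90° − 52.70° = 37.30°.

37.30°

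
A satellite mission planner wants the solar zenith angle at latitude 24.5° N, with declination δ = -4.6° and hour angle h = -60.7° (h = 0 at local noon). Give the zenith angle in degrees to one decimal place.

θ_z = 65.8°

cos θ_z = sin φ sin δ + cos φ cos δ cos h = -0.033258 + 0.443885 = 0.410627.
θ_z = arccos(0.410627) = 65.8°.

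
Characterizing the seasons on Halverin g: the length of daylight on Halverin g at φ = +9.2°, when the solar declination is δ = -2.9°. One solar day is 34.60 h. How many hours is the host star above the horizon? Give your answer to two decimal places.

cos H₀ = −tan φ · tan δ = −tan(+9.2°) × tan(-2.900°) = 0.0082, so H₀ = 1.5626 rad = 89.53°.
Daylight = 2H₀/(2π) × 34.60 h = (1.5626/π) × 34.60 = 17.21 h.

17.21 h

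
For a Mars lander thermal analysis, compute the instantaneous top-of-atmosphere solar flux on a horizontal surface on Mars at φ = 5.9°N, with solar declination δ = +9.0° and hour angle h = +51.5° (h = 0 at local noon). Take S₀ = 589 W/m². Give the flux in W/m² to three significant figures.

370 W/m²

cos θ_z = sin φ sin δ + cos φ cos δ cos h = 0.016080 + 0.611593 = 0.627673.
Flux = S₀ · cos θ_z = 589 × 0.627673 = 369.7 W/m².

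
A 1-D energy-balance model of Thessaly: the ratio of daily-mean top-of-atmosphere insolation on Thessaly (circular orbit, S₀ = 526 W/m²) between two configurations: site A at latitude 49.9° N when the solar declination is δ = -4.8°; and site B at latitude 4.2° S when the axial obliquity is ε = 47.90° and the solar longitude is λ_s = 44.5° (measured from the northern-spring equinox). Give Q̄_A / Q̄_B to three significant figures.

Q̄_A / Q̄_B ≈ 0.687

— Configuration A (φ=+49.9°):
cos H₀ = −tan(+49.9°) tan(-4.800°) = 0.0997, H₀ = 1.4709 rad.
Bracket: H₀ sin φ sin δ + cos φ cos δ sin H₀ = 1.4709×0.76492×-0.08368 + 0.64412×0.99649×0.99502 = -0.094150 + 0.638663 = 0.544513.
Q̄ = (S₀/π) × [bracket] = (526/π) × 0.544513 = 91.168 W/m².
— Configuration B (φ=-4.2°):
Solar declination: sin δ = sin ε · sin λ_s = sin 47.90° × sin 44.5° = 0.52006, so δ = +31.336°.
cos H₀ = −tan(-4.2°) tan(+31.336°) = 0.0447, H₀ = 1.5261 rad.
Bracket: H₀ sin φ sin δ + cos φ cos δ sin H₀ = 1.5261×-0.07324×0.52006 + 0.99731×0.85413×0.99900 = -0.058128 + 0.850981 = 0.792853.
Q̄ = (S₀/π) × [bracket] = (526/π) × 0.792853 = 132.75 W/m².
Ratio Q̄_A / Q̄_B = 91.168 / 132.75 = 0.6868.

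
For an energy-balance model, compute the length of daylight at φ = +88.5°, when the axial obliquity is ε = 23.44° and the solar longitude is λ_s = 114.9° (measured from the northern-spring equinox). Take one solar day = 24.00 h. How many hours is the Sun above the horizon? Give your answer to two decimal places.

24.00 h

Solar declination: sin δ = sin ε · sin λ_s = sin 23.44° × sin 114.9° = 0.36081, so δ = +21.150°.
Sunrise equation: cos H₀ = −tan φ · tan δ = -14.7740 ≤ −1, so the Sun never sets (polar day) and H₀ = π.
Daylight = 2H₀/(2π) × 24.00 h = (3.1416/π) × 24.00 = 24.00 h.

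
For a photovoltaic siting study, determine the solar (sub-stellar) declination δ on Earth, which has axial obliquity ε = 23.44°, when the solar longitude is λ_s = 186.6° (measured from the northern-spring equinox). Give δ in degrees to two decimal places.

sin δ = sin ε · sin λ_s = sin 23.44° × sin 186.6° = -0.045721.
δ = arcsin(-0.045721) = -2.62°.

δ = -2.62°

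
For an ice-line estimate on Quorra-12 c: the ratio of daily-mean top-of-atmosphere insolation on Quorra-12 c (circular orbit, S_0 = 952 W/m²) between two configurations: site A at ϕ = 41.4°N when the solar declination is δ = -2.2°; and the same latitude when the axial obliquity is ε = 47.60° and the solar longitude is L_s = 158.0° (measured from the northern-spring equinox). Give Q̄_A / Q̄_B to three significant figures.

Q̄_A / Q̄_B ≈ 0.688

— Configuration A (ϕ=+41.4°):
cos h₀ = −tan(+41.4°) tan(-2.200°) = 0.0339, h₀ = 1.5369 rad.
Bracket: h₀ sin ϕ sin δ + cos ϕ cos δ sin h₀ = 1.5369×0.66131×-0.03839 + 0.75011×0.99926×0.99943 = -0.039018 + 0.749128 = 0.710110.
Q̄ = (S_0/π) × [bracket] = (952/π) × 0.710110 = 215.19 W/m².
— Configuration B (ϕ=+41.4°):
Solar declination: sin δ = sin ε · sin L_s = sin 47.60° × sin 158.0° = 0.27663, so δ = +16.059°.
cos h₀ = −tan(+41.4°) tan(+16.059°) = -0.2538, h₀ = 1.8274 rad.
Bracket: h₀ sin ϕ sin δ + cos ϕ cos δ sin h₀ = 1.8274×0.66131×0.27663 + 0.75011×0.96098×0.96726 = 0.334301 + 0.697240 = 1.031541.
Q̄ = (S_0/π) × [bracket] = (952/π) × 1.031541 = 312.59 W/m².
Ratio Q̄_A / Q̄_B = 215.19 / 312.59 = 0.6884.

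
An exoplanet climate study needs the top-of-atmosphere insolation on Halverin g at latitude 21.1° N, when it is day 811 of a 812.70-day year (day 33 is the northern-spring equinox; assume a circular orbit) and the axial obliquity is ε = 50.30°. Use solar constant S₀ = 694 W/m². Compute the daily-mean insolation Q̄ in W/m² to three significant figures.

Solar longitude: λ_s = 360° × (811 − 33)/812.70 = 344.629°.
sin δ = sin 50.30° × sin 344.629° = -0.20394, so δ = -11.768°.
cos H₀ = −tan(+21.1°) tan(-11.768°) = 0.0804, H₀ = 1.4903 rad.
Bracket: H₀ sin φ sin δ + cos φ cos δ sin H₀ = 1.4903×0.36000×-0.20394 + 0.93295×0.97898×0.99676 = -0.109415 + 0.910380 = 0.800965.
Q̄ = (S₀/π) × [bracket] = (694/π) × 0.800965 = 176.9 W/m².

Q̄ ≈ 177 W/m²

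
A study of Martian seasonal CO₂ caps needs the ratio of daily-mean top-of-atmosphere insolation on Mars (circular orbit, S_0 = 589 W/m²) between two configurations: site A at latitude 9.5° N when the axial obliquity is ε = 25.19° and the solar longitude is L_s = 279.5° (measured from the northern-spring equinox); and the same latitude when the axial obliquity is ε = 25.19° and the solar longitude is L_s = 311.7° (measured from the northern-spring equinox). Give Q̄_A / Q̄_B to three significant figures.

Q̄_A / Q̄_B ≈ 0.924

— Configuration A (ϕ=+9.5°):
Solar declination: sin δ = sin ε · sin L_s = sin 25.19° × sin 279.5° = -0.41978, so δ = -24.821°.
cos h₀ = −tan(+9.5°) tan(-24.821°) = 0.0774, h₀ = 1.4933 rad.
Bracket: h₀ sin ϕ sin δ + cos ϕ cos δ sin h₀ = 1.4933×0.16505×-0.41978 + 0.98629×0.90762×0.99700 = -0.103463 + 0.892491 = 0.789028.
Q̄ = (S_0/π) × [bracket] = (589/π) × 0.789028 = 147.93 W/m².
— Configuration B (ϕ=+9.5°):
Solar declination: sin δ = sin ε · sin L_s = sin 25.19° × sin 311.7° = -0.31779, so δ = -18.529°.
cos h₀ = −tan(+9.5°) tan(-18.529°) = 0.0561, h₀ = 1.5147 rad.
Bracket: h₀ sin ϕ sin δ + cos ϕ cos δ sin h₀ = 1.5147×0.16505×-0.31779 + 0.98629×0.94816×0.99843 = -0.079448 + 0.933693 = 0.854245.
Q̄ = (S_0/π) × [bracket] = (589/π) × 0.854245 = 160.16 W/m².
Ratio Q̄_A / Q̄_B = 147.93 / 160.16 = 0.9236.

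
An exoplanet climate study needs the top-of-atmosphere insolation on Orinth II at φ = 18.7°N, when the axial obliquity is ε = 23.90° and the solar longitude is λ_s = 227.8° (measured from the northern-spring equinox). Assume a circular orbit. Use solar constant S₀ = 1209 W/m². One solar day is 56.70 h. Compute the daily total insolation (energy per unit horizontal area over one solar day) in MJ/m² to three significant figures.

59.5 MJ/m²

Solar declination: sin δ = sin ε · sin λ_s = sin 23.90° × sin 227.8° = -0.30013, so δ = -17.465°.
cos H₀ = −tan(+18.7°) tan(-17.465°) = 0.1065, H₀ = 1.4641 rad.
Bracket: H₀ sin φ sin δ + cos φ cos δ sin H₀ = 1.4641×0.32061×-0.30013 + 0.94721×0.95390×0.99431 = -0.140883 + 0.898402 = 0.757519.
Q̄ = (S₀/π) × [bracket] = (1209/π) × 0.757519 = 291.52 W/m².
Daily total = Q̄ × 56.70 h × 3600 s/h = 291.52 × 56.70 × 3600 / 10⁶ = 59.51 MJ/m².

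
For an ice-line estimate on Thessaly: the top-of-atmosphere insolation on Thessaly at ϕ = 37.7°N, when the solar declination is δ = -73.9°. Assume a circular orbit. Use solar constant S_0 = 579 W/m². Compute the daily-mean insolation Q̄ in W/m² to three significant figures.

cos h₀ = −tan(+37.7°) tan(-73.900°) = 2.6777 ≥ 1 ⇒ polar night, h₀ = 0 and Q̄ = 0.

Q̄ ≈ 0.00 W/m²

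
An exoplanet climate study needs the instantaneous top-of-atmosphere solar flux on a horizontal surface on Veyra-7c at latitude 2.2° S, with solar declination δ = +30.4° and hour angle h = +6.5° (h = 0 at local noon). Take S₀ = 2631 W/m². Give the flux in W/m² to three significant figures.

cos θ_z = sin φ sin δ + cos φ cos δ cos h = -0.019426 + 0.856338 = 0.836912.
Flux = S₀ · cos θ_z = 2631 × 0.836912 = 2202 W/m².

2.20e+03 W/m²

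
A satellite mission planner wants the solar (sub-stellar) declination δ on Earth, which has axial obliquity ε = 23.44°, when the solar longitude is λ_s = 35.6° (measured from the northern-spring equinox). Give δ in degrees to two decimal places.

δ = +13.39°

sin δ = sin ε · sin λ_s = sin 23.44° × sin 35.6° = 0.231562.
δ = arcsin(0.231562) = +13.39°.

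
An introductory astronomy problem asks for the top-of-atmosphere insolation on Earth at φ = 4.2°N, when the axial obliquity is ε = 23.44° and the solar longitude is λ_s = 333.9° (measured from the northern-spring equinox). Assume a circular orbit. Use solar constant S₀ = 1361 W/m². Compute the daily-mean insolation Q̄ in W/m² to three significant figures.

Q̄ ≈ 417 W/m²

Solar declination: sin δ = sin ε · sin λ_s = sin 23.44° × sin 333.9° = -0.17500, so δ = -10.079°.
cos H₀ = −tan(+4.2°) tan(-10.079°) = 0.0131, H₀ = 1.5577 rad.
Bracket: H₀ sin φ sin δ + cos φ cos δ sin H₀ = 1.5577×0.07324×-0.17500 + 0.99731×0.98457×0.99991 = -0.019965 + 0.981833 = 0.961868.
Q̄ = (S₀/π) × [bracket] = (1361/π) × 0.961868 = 416.7 W/m².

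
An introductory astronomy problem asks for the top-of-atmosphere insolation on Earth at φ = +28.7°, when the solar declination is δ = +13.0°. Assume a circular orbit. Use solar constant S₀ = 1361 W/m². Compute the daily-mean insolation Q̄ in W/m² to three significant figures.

Q̄ ≈ 447 W/m²

cos H₀ = −tan(+28.7°) tan(+13.000°) = -0.1264, H₀ = 1.6975 rad.
Bracket: H₀ sin φ sin δ + cos φ cos δ sin H₀ = 1.6975×0.48022×0.22495 + 0.87715×0.97437×0.99198 = 0.183373 + 0.847814 = 1.031187.
Q̄ = (S₀/π) × [bracket] = (1361/π) × 1.031187 = 446.7 W/m².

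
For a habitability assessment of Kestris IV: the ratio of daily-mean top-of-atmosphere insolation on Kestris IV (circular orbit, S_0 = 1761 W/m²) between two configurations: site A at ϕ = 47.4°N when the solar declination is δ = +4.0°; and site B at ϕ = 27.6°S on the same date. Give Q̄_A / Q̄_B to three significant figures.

Q̄_A / Q̄_B ≈ 0.909

— Configuration A (ϕ=+47.4°):
cos h₀ = −tan(+47.4°) tan(+4.000°) = -0.0760, h₀ = 1.6469 rad.
Bracket: h₀ sin ϕ sin δ + cos ϕ cos δ sin h₀ = 1.6469×0.73610×0.06976 + 0.67688×0.99756×0.99710 = 0.084569 + 0.673270 = 0.757839.
Q̄ = (S_0/π) × [bracket] = (1761/π) × 0.757839 = 424.80 W/m².
— Configuration B (ϕ=-27.6°):
cos h₀ = −tan(-27.6°) tan(+4.000°) = 0.0366, h₀ = 1.5342 rad.
Bracket: h₀ sin ϕ sin δ + cos ϕ cos δ sin h₀ = 1.5342×-0.46330×0.06976 + 0.88620×0.99756×0.99933 = -0.049585 + 0.883445 = 0.833860.
Q̄ = (S_0/π) × [bracket] = (1761/π) × 0.833860 = 467.41 W/m².
Ratio Q̄_A / Q̄_B = 424.80 / 467.41 = 0.9088.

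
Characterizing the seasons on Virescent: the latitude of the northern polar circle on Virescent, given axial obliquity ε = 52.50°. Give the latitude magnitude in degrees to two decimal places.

37.50°

The polar circle is the lowest latitude that experiences at least one full rotation of continuous daylight at the northern-summer solstice; it lies at |φ| = 90° − ε = 90° − 52.50° = 37.50°.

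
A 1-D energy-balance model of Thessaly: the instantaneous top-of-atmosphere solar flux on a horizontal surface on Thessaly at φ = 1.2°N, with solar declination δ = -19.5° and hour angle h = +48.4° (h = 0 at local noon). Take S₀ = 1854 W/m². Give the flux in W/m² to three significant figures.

1.15e+03 W/m²

cos θ_z = sin φ sin δ + cos φ cos δ cos h = -0.006991 + 0.625707 = 0.618716.
Flux = S₀ · cos θ_z = 1854 × 0.618716 = 1147 W/m².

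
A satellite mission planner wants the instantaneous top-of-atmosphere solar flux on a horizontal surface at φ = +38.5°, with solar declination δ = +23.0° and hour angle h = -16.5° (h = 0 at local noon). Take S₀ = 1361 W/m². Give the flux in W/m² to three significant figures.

1.27e+03 W/m²

cos θ_z = sin φ sin δ + cos φ cos δ cos h = 0.243236 + 0.690729 = 0.933965.
Flux = S₀ · cos θ_z = 1361 × 0.933965 = 1271 W/m².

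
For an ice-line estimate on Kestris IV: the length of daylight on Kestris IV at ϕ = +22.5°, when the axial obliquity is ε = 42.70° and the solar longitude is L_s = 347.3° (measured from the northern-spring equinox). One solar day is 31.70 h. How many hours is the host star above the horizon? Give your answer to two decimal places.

Solar declination: sin δ = sin ε · sin L_s = sin 42.70° × sin 347.3° = -0.14909, so δ = -8.574°.
cos h₀ = −tan ϕ · tan δ = −tan(+22.5°) × tan(-8.574°) = 0.0625, so h₀ = 1.5083 rad = 86.42°.
Daylight = 2h₀/(2π) × 31.70 h = (1.5083/π) × 31.70 = 15.22 h.

15.22 h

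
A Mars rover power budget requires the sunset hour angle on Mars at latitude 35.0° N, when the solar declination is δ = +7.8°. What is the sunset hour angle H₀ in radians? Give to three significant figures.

H₀ = 1.67 rad

cos H₀ = −tan φ · tan δ = −tan(+35.0°) × tan(+7.800°) = -0.0959, so H₀ = 1.6669 rad = 95.50°.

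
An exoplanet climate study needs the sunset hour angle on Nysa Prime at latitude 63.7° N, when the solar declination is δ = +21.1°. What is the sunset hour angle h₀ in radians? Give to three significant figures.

h₀ = 2.47 rad

cos h₀ = −tan ϕ · tan δ = −tan(+63.7°) × tan(+21.100°) = -0.7807, so h₀ = 2.4667 rad = 141.33°.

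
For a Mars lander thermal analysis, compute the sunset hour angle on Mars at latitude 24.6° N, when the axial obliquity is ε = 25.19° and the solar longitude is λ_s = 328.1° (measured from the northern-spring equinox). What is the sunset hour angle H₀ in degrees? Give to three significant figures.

H₀ = 83.9°

Solar declination: sin δ = sin ε · sin λ_s = sin 25.19° × sin 328.1° = -0.22491, so δ = -12.998°.
cos H₀ = −tan φ · tan δ = −tan(+24.6°) × tan(-12.998°) = 0.1057, so H₀ = 1.4649 rad = 83.93°.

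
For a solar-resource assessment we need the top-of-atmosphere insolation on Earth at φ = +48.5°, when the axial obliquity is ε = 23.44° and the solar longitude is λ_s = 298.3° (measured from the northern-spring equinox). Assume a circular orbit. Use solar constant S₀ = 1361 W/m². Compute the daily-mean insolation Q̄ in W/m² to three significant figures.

Solar declination: sin δ = sin ε · sin λ_s = sin 23.44° × sin 298.3° = -0.35024, so δ = -20.502°.
cos H₀ = −tan(+48.5°) tan(-20.502°) = 0.4226, H₀ = 1.1344 rad.
Bracket: H₀ sin φ sin δ + cos φ cos δ sin H₀ = 1.1344×0.74896×-0.35024 + 0.66262×0.93666×0.90629 = -0.297571 + 0.562489 = 0.264918.
Q̄ = (S₀/π) × [bracket] = (1361/π) × 0.264918 = 114.8 W/m².

Q̄ ≈ 115 W/m²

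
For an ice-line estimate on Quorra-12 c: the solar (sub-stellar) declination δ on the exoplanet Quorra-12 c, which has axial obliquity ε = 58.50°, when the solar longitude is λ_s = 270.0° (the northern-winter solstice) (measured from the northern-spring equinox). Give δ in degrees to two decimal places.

δ = -58.50°

sin δ = sin ε · sin λ_s = sin 58.50° × sin 270.0° = -0.852640.
δ = arcsin(-0.852640) = -58.50°.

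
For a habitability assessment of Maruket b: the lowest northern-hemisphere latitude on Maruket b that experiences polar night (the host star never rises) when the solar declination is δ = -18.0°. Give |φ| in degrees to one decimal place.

|φ| = 72.0°

Polar night requires cos H₀ = −tan φ tan δ ≥ 1, i.e. tan φ tan δ ≤ −1.
The boundary is |tan φ| · |tan δ| = 1, so |φ| = 90° − |δ| = 90° − 18.0° = 72.0° in the northern hemisphere.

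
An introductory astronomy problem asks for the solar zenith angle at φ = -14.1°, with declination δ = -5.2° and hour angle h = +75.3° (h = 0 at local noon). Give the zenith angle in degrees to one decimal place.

cos θ_z = sin φ sin δ + cos φ cos δ cos h = 0.022079 + 0.245100 = 0.267179.
θ_z = arccos(0.267179) = 74.5°.

θ_z = 74.5°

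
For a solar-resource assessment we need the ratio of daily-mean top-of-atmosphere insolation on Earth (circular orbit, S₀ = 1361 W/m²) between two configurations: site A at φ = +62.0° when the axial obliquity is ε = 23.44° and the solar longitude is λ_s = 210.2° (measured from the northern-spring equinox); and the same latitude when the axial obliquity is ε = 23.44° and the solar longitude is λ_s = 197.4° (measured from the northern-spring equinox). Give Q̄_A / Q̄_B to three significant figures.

— Configuration A (φ=+62.0°):
Solar declination: sin δ = sin ε · sin λ_s = sin 23.44° × sin 210.2° = -0.20010, so δ = -11.543°.
cos H₀ = −tan(+62.0°) tan(-11.543°) = 0.3841, H₀ = 1.1766 rad.
Bracket: H₀ sin φ sin δ + cos φ cos δ sin H₀ = 1.1766×0.88295×-0.20010 + 0.46947×0.97978×0.92329 = -0.207880 + 0.424692 = 0.216812.
Q̄ = (S₀/π) × [bracket] = (1361/π) × 0.216812 = 93.927 W/m².
— Configuration B (φ=+62.0°):
Solar declination: sin δ = sin ε · sin λ_s = sin 23.44° × sin 197.4° = -0.11895, so δ = -6.832°.
cos H₀ = −tan(+62.0°) tan(-6.832°) = 0.2253, H₀ = 1.3435 rad.
Bracket: H₀ sin φ sin δ + cos φ cos δ sin H₀ = 1.3435×0.88295×-0.11895 + 0.46947×0.99290×0.97428 = -0.141104 + 0.454148 = 0.313044.
Q̄ = (S₀/π) × [bracket] = (1361/π) × 0.313044 = 135.62 W/m².
Ratio Q̄_A / Q̄_B = 93.927 / 135.62 = 0.6926.

Q̄_A / Q̄_B ≈ 0.693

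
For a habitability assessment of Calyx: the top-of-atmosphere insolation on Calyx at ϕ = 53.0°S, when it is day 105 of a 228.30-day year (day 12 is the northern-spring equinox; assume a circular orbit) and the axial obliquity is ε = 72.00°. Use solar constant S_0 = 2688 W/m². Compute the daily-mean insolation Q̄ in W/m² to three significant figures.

Solar longitude: L_s = 360° × (105 − 12)/228.30 = 146.649°.
sin δ = sin 72.00° × sin 146.649° = 0.52286, so δ = +31.524°.
cos h₀ = −tan(-53.0°) tan(+31.524°) = 0.8140, h₀ = 0.6198 rad.
Bracket: h₀ sin ϕ sin δ + cos ϕ cos δ sin h₀ = 0.6198×-0.79864×0.52286 + 0.60182×0.85242×0.58089 = -0.258814 + 0.297999 = 0.039185.
Q̄ = (S_0/π) × [bracket] = (2688/π) × 0.039185 = 33.53 W/m².

Q̄ ≈ 33.5 W/m²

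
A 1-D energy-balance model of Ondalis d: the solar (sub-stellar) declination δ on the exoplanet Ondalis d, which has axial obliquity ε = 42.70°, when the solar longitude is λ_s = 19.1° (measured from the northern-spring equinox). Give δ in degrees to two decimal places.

sin δ = sin ε · sin λ_s = sin 42.70° × sin 19.1° = 0.221906.
δ = arcsin(0.221906) = +12.82°.

δ = +12.82°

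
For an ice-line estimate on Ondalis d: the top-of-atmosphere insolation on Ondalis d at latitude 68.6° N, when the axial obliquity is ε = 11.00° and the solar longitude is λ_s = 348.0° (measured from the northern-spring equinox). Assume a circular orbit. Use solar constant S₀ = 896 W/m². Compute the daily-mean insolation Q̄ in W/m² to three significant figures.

Solar declination: sin δ = sin ε · sin λ_s = sin 11.00° × sin 348.0° = -0.03967, so δ = -2.274°.
cos H₀ = −tan(+68.6°) tan(-2.274°) = 0.1013, H₀ = 1.4693 rad.
Bracket: H₀ sin φ sin δ + cos φ cos δ sin H₀ = 1.4693×0.93106×-0.03967 + 0.36488×0.99921×0.99485 = -0.054269 + 0.362714 = 0.308445.
Q̄ = (S₀/π) × [bracket] = (896/π) × 0.308445 = 87.97 W/m².

Q̄ ≈ 88.0 W/m²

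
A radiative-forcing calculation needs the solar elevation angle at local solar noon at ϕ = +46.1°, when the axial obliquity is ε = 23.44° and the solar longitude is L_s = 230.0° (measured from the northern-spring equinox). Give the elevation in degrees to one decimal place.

Solar declination: sin δ = sin ε · sin L_s = sin 23.44° × sin 230.0° = -0.30472, so δ = -17.742°.
At local noon the hour angle is zero, so the zenith angle equals |ϕ − δ| = |+46.1° − (-17.742°)| = 63.842°.
Elevation = 90° − 63.842° = 26.2°.

26.2°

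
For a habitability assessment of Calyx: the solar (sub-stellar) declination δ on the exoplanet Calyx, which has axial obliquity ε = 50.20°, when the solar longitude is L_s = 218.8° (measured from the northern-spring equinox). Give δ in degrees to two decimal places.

sin δ = sin ε · sin L_s = sin 50.20° × sin 218.8° = -0.481409.
δ = arcsin(-0.481409) = -28.78°.

δ = -28.78°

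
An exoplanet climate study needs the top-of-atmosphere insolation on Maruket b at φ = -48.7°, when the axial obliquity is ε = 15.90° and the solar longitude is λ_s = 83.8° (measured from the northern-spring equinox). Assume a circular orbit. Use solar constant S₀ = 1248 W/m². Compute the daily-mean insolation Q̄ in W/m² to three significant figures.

Solar declination: sin δ = sin ε · sin λ_s = sin 15.90° × sin 83.8° = 0.27236, so δ = +15.805°.
cos H₀ = −tan(-48.7°) tan(+15.805°) = 0.3222, H₀ = 1.2427 rad.
Bracket: H₀ sin φ sin δ + cos φ cos δ sin H₀ = 1.2427×-0.75126×0.27236 + 0.66000×0.96220×0.94667 = -0.254273 + 0.601185 = 0.346912.
Q̄ = (S₀/π) × [bracket] = (1248/π) × 0.346912 = 137.8 W/m².

Q̄ ≈ 138 W/m²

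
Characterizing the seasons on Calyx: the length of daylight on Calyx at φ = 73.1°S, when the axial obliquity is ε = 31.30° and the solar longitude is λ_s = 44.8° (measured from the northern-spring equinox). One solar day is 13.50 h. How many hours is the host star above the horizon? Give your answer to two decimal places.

0.00 h

Solar declination: sin δ = sin ε · sin λ_s = sin 31.30° × sin 44.8° = 0.36607, so δ = +21.474°.
cos H₀ = −tan φ · tan δ = 1.2948 ≥ 1, so the host star never rises (polar night) and H₀ = 0.
Daylight = 2H₀/(2π) × 13.50 h = (0.0000/π) × 13.50 = 0.00 h.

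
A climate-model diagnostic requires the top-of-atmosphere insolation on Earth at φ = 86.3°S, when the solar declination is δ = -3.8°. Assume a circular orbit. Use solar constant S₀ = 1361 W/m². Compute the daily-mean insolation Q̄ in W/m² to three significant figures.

cos H₀ = −tan(-86.3°) tan(-3.800°) = -1.0271 ≤ −1 ⇒ polar day, H₀ = π.
Bracket: H₀ sin φ sin δ + cos φ cos δ sin H₀ = 3.1416×-0.99792×-0.06627 + 0.06453×0.99780×0.00000 = 0.207761 + 0.000000 = 0.207761.
Q̄ = (S₀/π) × [bracket] = (1361/π) × 0.207761 = 90.01 W/m².

Q̄ ≈ 90.0 W/m²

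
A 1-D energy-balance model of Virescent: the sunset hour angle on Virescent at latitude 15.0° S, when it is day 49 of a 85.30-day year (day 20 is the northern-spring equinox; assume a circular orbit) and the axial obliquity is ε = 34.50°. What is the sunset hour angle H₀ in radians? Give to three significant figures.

Solar longitude: λ_s = 360° × (49 − 20)/85.30 = 122.392°.
sin δ = sin 34.50° × sin 122.392° = 0.47828, so δ = +28.573°.
cos H₀ = −tan φ · tan δ = −tan(-15.0°) × tan(+28.573°) = 0.1459, so H₀ = 1.4243 rad = 81.61°.

H₀ = 1.42 rad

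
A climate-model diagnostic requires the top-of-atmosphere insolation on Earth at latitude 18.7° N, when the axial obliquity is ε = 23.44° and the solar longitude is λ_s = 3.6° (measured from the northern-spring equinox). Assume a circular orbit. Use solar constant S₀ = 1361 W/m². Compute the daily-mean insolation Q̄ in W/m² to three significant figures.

Solar declination: sin δ = sin ε · sin λ_s = sin 23.44° × sin 3.6° = 0.02498, so δ = +1.431°.
cos H₀ = −tan(+18.7°) tan(+1.431°) = -0.0085, H₀ = 1.5793 rad.
Bracket: H₀ sin φ sin δ + cos φ cos δ sin H₀ = 1.5793×0.32061×0.02498 + 0.94721×0.99969×0.99996 = 0.012648 + 0.946878 = 0.959526.
Q̄ = (S₀/π) × [bracket] = (1361/π) × 0.959526 = 415.7 W/m².

Q̄ ≈ 416 W/m²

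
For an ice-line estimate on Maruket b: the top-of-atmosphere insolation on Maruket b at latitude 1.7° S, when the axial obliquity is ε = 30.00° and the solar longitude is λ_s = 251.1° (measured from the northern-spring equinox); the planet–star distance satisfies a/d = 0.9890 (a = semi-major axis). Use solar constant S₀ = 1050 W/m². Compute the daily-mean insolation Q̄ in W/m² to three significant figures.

Q̄ ≈ 295 W/m²

Solar declination: sin δ = sin ε · sin λ_s = sin 30.00° × sin 251.1° = -0.47304, so δ = -28.232°.
cos H₀ = −tan(-1.7°) tan(-28.232°) = -0.0159, H₀ = 1.5867 rad.
Bracket: H₀ sin φ sin δ + cos φ cos δ sin H₀ = 1.5867×-0.02967×-0.47304 + 0.99956×0.88104×0.99987 = 0.022269 + 0.880538 = 0.902807.
Inverse-square distance factor (a/d)² = 0.9890² = 0.978121.
Q̄ = (S₀/π) × 0.978121 × [bracket] = (1050/π) × 0.978121 × 0.902807 = 295.1 W/m².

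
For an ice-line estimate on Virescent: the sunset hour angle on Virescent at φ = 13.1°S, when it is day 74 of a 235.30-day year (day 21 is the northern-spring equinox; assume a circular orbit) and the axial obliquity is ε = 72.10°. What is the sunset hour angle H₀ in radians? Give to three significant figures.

Solar longitude: λ_s = 360° × (74 − 21)/235.30 = 81.088°.
sin δ = sin 72.10° × sin 81.088° = 0.94011, so δ = +70.069°.
cos H₀ = −tan φ · tan δ = −tan(-13.1°) × tan(+70.069°) = 0.6418, so H₀ = 0.8740 rad = 50.08°.

H₀ = 0.874 rad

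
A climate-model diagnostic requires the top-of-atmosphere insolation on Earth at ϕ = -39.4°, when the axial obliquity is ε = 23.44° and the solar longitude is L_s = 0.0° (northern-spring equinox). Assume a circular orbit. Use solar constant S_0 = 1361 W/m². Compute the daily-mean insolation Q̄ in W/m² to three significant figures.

Q̄ ≈ 335 W/m²

Solar declination: sin δ = sin ε · sin L_s = sin 23.44° × sin 0.0° = 0.00000, so δ = +0.000°.
cos h₀ = −tan(-39.4°) tan(+0.000°) = 0.0000, h₀ = 1.5708 rad.
Bracket: h₀ sin ϕ sin δ + cos ϕ cos δ sin h₀ = 1.5708×-0.63473×0.00000 + 0.77273×1.00000×1.00000 = -0.000000 + 0.772730 = 0.772730.
Q̄ = (S_0/π) × [bracket] = (1361/π) × 0.772730 = 334.8 W/m².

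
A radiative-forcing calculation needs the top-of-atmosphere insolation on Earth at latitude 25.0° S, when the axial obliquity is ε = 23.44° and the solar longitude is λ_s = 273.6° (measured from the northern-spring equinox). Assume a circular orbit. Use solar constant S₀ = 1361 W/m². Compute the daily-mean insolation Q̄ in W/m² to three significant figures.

Q̄ ≈ 482 W/m²

Solar declination: sin δ = sin ε · sin λ_s = sin 23.44° × sin 273.6° = -0.39700, so δ = -23.391°.
cos H₀ = −tan(-25.0°) tan(-23.391°) = -0.2017, H₀ = 1.7739 rad.
Bracket: H₀ sin φ sin δ + cos φ cos δ sin H₀ = 1.7739×-0.42262×-0.39700 + 0.90631×0.91782×0.97945 = 0.297625 + 0.814735 = 1.112360.
Q̄ = (S₀/π) × [bracket] = (1361/π) × 1.112360 = 481.9 W/m².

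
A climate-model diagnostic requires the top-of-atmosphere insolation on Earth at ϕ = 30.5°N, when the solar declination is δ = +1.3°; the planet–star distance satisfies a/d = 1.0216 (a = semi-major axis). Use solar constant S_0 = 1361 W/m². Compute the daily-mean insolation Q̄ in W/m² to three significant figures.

Q̄ ≈ 398 W/m²

cos h₀ = −tan(+30.5°) tan(+1.300°) = -0.0134, h₀ = 1.5842 rad.
Bracket: h₀ sin ϕ sin δ + cos ϕ cos δ sin h₀ = 1.5842×0.50754×0.02269 + 0.86163×0.99974×0.99991 = 0.018244 + 0.861328 = 0.879572.
Inverse-square distance factor (a/d)² = 1.0216² = 1.043667.
Q̄ = (S_0/π) × 1.043667 × [bracket] = (1361/π) × 1.043667 × 0.879572 = 397.7 W/m².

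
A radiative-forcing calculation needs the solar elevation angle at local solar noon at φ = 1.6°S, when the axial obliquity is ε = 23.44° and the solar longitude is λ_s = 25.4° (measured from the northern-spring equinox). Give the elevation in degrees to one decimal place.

Solar declination: sin δ = sin ε · sin λ_s = sin 23.44° × sin 25.4° = 0.17063, so δ = +9.824°.
At local noon the hour angle is zero, so the zenith angle equals |φ − δ| = |-1.6° − (+9.824°)| = 11.424°.
Elevation = 90° − 11.424° = 78.6°.

78.6°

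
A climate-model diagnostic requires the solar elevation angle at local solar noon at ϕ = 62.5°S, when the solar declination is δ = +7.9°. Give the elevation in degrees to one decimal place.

19.6°

At local noon the hour angle is zero, so the zenith angle equals |ϕ − δ| = |-62.5° − (+7.900°)| = 70.400°.
Elevation = 90° − 70.400° = 19.6°.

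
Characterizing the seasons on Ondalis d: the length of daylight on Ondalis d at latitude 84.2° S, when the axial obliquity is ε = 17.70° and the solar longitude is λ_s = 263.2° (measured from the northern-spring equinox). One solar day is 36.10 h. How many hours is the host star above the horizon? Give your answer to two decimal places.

Solar declination: sin δ = sin ε · sin λ_s = sin 17.70° × sin 263.2° = -0.30189, so δ = -17.571°.
Sunrise equation: cos H₀ = −tan φ · tan δ = -3.1176 ≤ −1, so the host star never sets (polar day) and H₀ = π.
Daylight = 2H₀/(2π) × 36.10 h = (3.1416/π) × 36.10 = 36.10 h.

36.10 h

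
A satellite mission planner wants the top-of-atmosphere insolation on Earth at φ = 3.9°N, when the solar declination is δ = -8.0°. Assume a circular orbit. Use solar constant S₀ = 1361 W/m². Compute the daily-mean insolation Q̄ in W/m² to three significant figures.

Q̄ ≈ 422 W/m²

cos H₀ = −tan(+3.9°) tan(-8.000°) = 0.0096, H₀ = 1.5612 rad.
Bracket: H₀ sin φ sin δ + cos φ cos δ sin H₀ = 1.5612×0.06802×-0.13917 + 0.99768×0.99027×0.99995 = -0.014779 + 0.987923 = 0.973144.
Q̄ = (S₀/π) × [bracket] = (1361/π) × 0.973144 = 421.6 W/m².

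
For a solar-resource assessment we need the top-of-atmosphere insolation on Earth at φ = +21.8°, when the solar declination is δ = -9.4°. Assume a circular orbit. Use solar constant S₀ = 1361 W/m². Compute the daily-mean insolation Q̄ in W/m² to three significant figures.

cos H₀ = −tan(+21.8°) tan(-9.400°) = 0.0662, H₀ = 1.5045 rad.
Bracket: H₀ sin φ sin δ + cos φ cos δ sin H₀ = 1.5045×0.37137×-0.16333 + 0.92849×0.98657×0.99781 = -0.091257 + 0.914014 = 0.822757.
Q̄ = (S₀/π) × [bracket] = (1361/π) × 0.822757 = 356.4 W/m².

Q̄ ≈ 356 W/m²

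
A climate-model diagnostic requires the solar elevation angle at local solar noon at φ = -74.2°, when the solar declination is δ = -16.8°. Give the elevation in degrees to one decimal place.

At local noon the hour angle is zero, so the zenith angle equals |φ − δ| = |-74.2° − (-16.800°)| = 57.400°.
Elevation = 90° − 57.400° = 32.6°.

32.6°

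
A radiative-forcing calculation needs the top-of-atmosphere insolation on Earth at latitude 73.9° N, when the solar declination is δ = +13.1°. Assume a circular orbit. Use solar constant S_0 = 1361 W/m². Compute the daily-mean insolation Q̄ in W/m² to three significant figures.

cos h₀ = −tan(+73.9°) tan(+13.100°) = -0.8062, h₀ = 2.5086 rad.
Bracket: h₀ sin ϕ sin δ + cos ϕ cos δ sin h₀ = 2.5086×0.96078×0.22665 + 0.27731×0.97398×0.59160 = 0.546275 + 0.159788 = 0.706063.
Q̄ = (S_0/π) × [bracket] = (1361/π) × 0.706063 = 305.9 W/m².

Q̄ ≈ 306 W/m²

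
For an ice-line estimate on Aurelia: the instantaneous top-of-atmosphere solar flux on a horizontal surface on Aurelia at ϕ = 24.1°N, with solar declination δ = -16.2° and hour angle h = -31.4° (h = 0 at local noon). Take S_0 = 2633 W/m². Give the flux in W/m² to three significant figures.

cos θ_z = sin ϕ sin δ + cos ϕ cos δ cos h = -0.113921 + 0.748213 = 0.634292.
Flux = S_0 · cos θ_z = 2633 × 0.634292 = 1670 W/m².

1.67e+03 W/m²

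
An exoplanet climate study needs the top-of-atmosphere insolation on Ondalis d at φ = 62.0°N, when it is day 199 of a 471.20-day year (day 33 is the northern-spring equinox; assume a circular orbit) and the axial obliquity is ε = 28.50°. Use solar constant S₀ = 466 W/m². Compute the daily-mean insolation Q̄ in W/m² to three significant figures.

Q̄ ≈ 164 W/m²

Solar longitude: λ_s = 360° × (199 − 33)/471.20 = 126.825°.
sin δ = sin 28.50° × sin 126.825° = 0.38195, so δ = +22.455°.
cos H₀ = −tan(+62.0°) tan(+22.455°) = -0.7773, H₀ = 2.4611 rad.
Bracket: H₀ sin φ sin δ + cos φ cos δ sin H₀ = 2.4611×0.88295×0.38195 + 0.46947×0.92418×0.62916 = 0.829988 + 0.272977 = 1.102965.
Q̄ = (S₀/π) × [bracket] = (466/π) × 1.102965 = 163.6 W/m².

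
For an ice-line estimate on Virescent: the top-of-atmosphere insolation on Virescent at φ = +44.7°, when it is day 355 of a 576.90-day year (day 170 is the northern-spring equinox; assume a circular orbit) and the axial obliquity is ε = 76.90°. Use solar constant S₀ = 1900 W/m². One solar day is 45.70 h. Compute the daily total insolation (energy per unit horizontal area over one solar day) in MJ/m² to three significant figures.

Solar longitude: λ_s = 360° × (355 − 170)/576.90 = 115.445°.
sin δ = sin 76.90° × sin 115.445° = 0.87950, so δ = +61.582°.
cos H₀ = −tan(+44.7°) tan(+61.582°) = -1.8288 ≤ −1 ⇒ polar day, H₀ = π.
Bracket: H₀ sin φ sin δ + cos φ cos δ sin H₀ = 3.1416×0.70339×0.87950 + 0.71080×0.47590×0.00000 = 1.943493 + 0.000000 = 1.943493.
Q̄ = (S₀/π) × [bracket] = (1900/π) × 1.943493 = 1175.4 W/m².
Daily total = Q̄ × 45.70 h × 3600 s/h = 1175.4 × 45.70 × 3600 / 10⁶ = 193.4 MJ/m².

193 MJ/m²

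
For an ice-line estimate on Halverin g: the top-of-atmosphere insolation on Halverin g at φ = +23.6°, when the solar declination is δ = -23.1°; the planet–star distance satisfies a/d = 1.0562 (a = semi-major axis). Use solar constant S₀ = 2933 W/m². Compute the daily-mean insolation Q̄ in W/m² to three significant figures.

cos H₀ = −tan(+23.6°) tan(-23.100°) = 0.1863, H₀ = 1.3834 rad.
Bracket: H₀ sin φ sin δ + cos φ cos δ sin H₀ = 1.3834×0.40035×-0.39234 + 0.91636×0.91982×0.98248 = -0.217295 + 0.828119 = 0.610824.
Inverse-square distance factor (a/d)² = 1.0562² = 1.115558.
Q̄ = (S₀/π) × 1.115558 × [bracket] = (2933/π) × 1.115558 × 0.610824 = 636.2 W/m².

Q̄ ≈ 636 W/m²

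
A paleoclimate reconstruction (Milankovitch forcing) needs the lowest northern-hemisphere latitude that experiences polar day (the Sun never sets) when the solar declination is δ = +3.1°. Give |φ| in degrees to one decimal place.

|φ| = 86.9°

Polar day requires cos H₀ = −tan φ tan δ ≤ −1, i.e. tan φ tan δ ≥ 1.
The boundary is |tan φ| · |tan δ| = 1, so |φ| = 90° − |δ| = 90° − 3.1° = 86.9° in the northern hemisphere.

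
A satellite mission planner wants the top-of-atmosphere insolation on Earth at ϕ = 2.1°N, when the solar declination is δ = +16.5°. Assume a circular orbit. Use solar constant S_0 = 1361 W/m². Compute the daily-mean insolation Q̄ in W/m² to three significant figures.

cos h₀ = −tan(+2.1°) tan(+16.500°) = -0.0109, h₀ = 1.5817 rad.
Bracket: h₀ sin ϕ sin δ + cos ϕ cos δ sin h₀ = 1.5817×0.03664×0.28402 + 0.99933×0.95882×0.99994 = 0.016460 + 0.958120 = 0.974580.
Q̄ = (S_0/π) × [bracket] = (1361/π) × 0.974580 = 422.2 W/m².

Q̄ ≈ 422 W/m²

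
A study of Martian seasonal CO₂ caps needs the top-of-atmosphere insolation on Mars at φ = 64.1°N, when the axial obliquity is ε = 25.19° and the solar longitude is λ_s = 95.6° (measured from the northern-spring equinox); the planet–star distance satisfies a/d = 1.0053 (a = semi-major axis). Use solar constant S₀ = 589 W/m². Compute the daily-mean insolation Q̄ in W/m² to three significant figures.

Solar declination: sin δ = sin ε · sin λ_s = sin 25.19° × sin 95.6° = 0.42359, so δ = +25.061°.
cos H₀ = −tan(+64.1°) tan(+25.061°) = -0.9630, H₀ = 2.8688 rad.
Bracket: H₀ sin φ sin δ + cos φ cos δ sin H₀ = 2.8688×0.89956×0.42359 + 0.43680×0.90585×0.26945 = 1.093141 + 0.106615 = 1.199756.
Inverse-square distance factor (a/d)² = 1.0053² = 1.010628.
Q̄ = (S₀/π) × 1.010628 × [bracket] = (589/π) × 1.010628 × 1.199756 = 227.3 W/m².

Q̄ ≈ 227 W/m²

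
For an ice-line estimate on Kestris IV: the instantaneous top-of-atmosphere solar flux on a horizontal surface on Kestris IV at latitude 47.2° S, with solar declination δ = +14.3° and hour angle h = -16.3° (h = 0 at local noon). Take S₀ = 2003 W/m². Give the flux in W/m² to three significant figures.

cos θ_z = sin φ sin δ + cos φ cos δ cos h = -0.181231 + 0.631926 = 0.450695.
Flux = S₀ · cos θ_z = 2003 × 0.450695 = 902.7 W/m².

903 W/m²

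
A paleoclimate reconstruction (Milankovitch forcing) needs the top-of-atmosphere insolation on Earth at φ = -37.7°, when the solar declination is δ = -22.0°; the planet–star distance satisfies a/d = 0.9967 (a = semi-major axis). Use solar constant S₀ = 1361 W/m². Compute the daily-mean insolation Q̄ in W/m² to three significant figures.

cos H₀ = −tan(-37.7°) tan(-22.000°) = -0.3123, H₀ = 1.8884 rad.
Bracket: H₀ sin φ sin δ + cos φ cos δ sin H₀ = 1.8884×-0.61153×-0.37461 + 0.79122×0.92718×0.94999 = 0.432605 + 0.696916 = 1.129521.
Inverse-square distance factor (a/d)² = 0.9967² = 0.993411.
Q̄ = (S₀/π) × 0.993411 × [bracket] = (1361/π) × 0.993411 × 1.129521 = 486.1 W/m².

Q̄ ≈ 486 W/m²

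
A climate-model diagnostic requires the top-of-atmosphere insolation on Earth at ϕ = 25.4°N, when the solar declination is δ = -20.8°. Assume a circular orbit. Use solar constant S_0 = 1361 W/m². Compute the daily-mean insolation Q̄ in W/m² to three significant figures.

cos h₀ = −tan(+25.4°) tan(-20.800°) = 0.1804, h₀ = 1.3894 rad.
Bracket: h₀ sin ϕ sin δ + cos ϕ cos δ sin h₀ = 1.3894×0.42894×-0.35511 + 0.90334×0.93483×0.98360 = -0.211635 + 0.830620 = 0.618985.
Q̄ = (S_0/π) × [bracket] = (1361/π) × 0.618985 = 268.2 W/m².

Q̄ ≈ 268 W/m²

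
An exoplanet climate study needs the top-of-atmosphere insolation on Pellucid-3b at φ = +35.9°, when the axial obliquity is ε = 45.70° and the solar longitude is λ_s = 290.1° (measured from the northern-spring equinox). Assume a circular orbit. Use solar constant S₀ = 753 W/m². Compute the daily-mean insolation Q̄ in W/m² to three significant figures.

Solar declination: sin δ = sin ε · sin λ_s = sin 45.70° × sin 290.1° = -0.67210, so δ = -42.230°.
cos H₀ = −tan(+35.9°) tan(-42.230°) = 0.6571, H₀ = 0.8539 rad.
Bracket: H₀ sin φ sin δ + cos φ cos δ sin H₀ = 0.8539×0.58637×-0.67210 + 0.81004×0.74046×0.75384 = -0.336521 + 0.452155 = 0.115634.
Q̄ = (S₀/π) × [bracket] = (753/π) × 0.115634 = 27.72 W/m².

Q̄ ≈ 27.7 W/m²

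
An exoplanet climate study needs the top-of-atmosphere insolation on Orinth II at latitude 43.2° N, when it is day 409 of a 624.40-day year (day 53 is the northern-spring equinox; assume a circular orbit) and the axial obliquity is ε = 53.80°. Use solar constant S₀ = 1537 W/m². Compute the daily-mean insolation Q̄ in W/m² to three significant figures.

Solar longitude: λ_s = 360° × (409 − 53)/624.40 = 205.253°.
sin δ = sin 53.80° × sin 205.253° = -0.34426, so δ = -20.137°.
cos H₀ = −tan(+43.2°) tan(-20.137°) = 0.3443, H₀ = 1.2193 rad.
Bracket: H₀ sin φ sin δ + cos φ cos δ sin H₀ = 1.2193×0.68455×-0.34426 + 0.72897×0.93887×0.93885 = -0.287344 + 0.642557 = 0.355213.
Q̄ = (S₀/π) × [bracket] = (1537/π) × 0.355213 = 173.8 W/m².

Q̄ ≈ 174 W/m²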